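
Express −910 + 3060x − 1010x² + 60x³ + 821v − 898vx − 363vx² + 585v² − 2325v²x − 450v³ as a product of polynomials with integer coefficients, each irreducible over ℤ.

Group: 15v(−30v² − 147vx + 11v + 15x² − 200x + 65) + (4x − 14)(−30v² − 147vx + 11v + 15x² − 200x + 65); both groups contain (−30v² − 147vx + 11v + 15x² − 200x + 65), so (15v + 4x − 14) is a factor with cofactor −30v² − 147vx + 11v + 15x² − 200x + 65.
The cofactor groups again: −30v² − 147vx + 11v + 15x² − 200x + 65 = −10v(3v + 15x − 5) + (x − 13)(3v + 15x − 5); both groups contain (3v + 15x − 5), giving −(10v − x + 13)(3v + 15x − 5).

−(10v − x + 13)(15v + 4x − 14)(3v + 15x − 5)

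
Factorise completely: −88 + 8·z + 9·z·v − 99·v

Group as (9·z·v + 8·z) + (−99·v − 88) = z·(9·v + 8) − 11·(9·v + 8).
Both groups share the factor (9·v + 8).

(9·v + 8)·(z − 11)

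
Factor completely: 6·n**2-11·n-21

Need a pair with product 6·(-21) = -126 and sum -11: that's -18 and 7.
Split the middle term: 6·n**2-18·n + 7·n-21 = 6·n·(n-3) + 7·(n-3).

(6·n+7)·(n-3)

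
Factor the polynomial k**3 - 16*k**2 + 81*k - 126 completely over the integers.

Trying the rational-root candidates, k = 7 is a root, so (k - 7) is a factor; dividing leaves k**2 - 9*k + 18.
The remaining quadratic factors as (k - 6)(k - 3).

(k - 3)*(k - 6)*(k - 7)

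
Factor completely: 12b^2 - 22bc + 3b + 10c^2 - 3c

(12b - 10c + 3)(b - c)

Group: b(12b - 10c + 3) - c(12b - 10c + 3); both groups contain (12b - 10c + 3).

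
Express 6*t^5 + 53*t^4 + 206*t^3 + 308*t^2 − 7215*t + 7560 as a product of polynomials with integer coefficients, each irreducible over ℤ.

(6*t − 7)*(t + 8)*(t − 3)*(t^2 + 5*t + 45)

Testing divisors of the constant over divisors of the leading coefficient, t = 7/6 is a root, so (6*t − 7) is a factor; dividing leaves t^4 + 10*t^3 + 46*t^2 + 105*t − 1080.
Then t = −8 is a root, so (t + 8) is a factor; dividing leaves t^3 + 2*t^2 + 30*t − 135.
Then t = 3 is a root, so (t − 3) is a factor; dividing leaves t^2 + 5*t + 45.
The quadratic t^2 + 5*t + 45 has discriminant −155 < 0 and is irreducible over ℤ.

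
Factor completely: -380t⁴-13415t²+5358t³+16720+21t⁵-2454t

Trying the rational-root candidates, t = 10/7 is a root, so (7t-10) is a factor; dividing leaves 3t⁴-50t³+694t²-925t-1672.
Then t = -1 is a root, giving the factor (t+1) and quotient 3t³-53t²+747t-1672.
Continuing, t = 8/3 is a root, giving the factor (3t-8) and quotient t²-15t+209.
The quadratic t²-15t+209 has discriminant -611 < 0 and is irreducible over ℤ.

(3t-8)(7t-10)(t+1)(t²-15t+209)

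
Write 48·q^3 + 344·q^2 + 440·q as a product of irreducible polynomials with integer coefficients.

8·q·(2·q + 11)·(3·q + 5)

Pull out the common factor 8·q, then factor the remaining trinomial.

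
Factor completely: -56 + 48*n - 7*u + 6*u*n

Group as (6*u*n - 7*u) + (48*n - 56) = u*(6*n - 7) + 8*(6*n - 7).
Both groups share the factor (6*n - 7).

(6*n - 7)*(u + 8)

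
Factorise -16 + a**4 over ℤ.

Difference of squares twice: with A = a and B = 2, A⁴ − B⁴ = (A² − B²)(A² + B²), and A² − B² factors again.

(a + 2)(a - 2)(a**2 + 4)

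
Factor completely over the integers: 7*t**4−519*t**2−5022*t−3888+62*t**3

(7*t+6)*(t+8)*(t+9)*(t−9)

By the rational root theorem, t = −6/7 is a root, so (7*t+6) divides it; the quotient is t**3+8*t**2−81*t−648.
Next, t = −9 is a root, so (t+9) divides it; the quotient is t**2−t−72.
The remaining quadratic factors as (t−9)(t+8).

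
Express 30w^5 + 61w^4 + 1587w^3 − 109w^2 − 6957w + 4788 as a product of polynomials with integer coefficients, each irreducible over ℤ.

(2w − 3)(3w + 7)(5w − 4)(w^2 + 2w + 57)

By the rational root theorem, w = 3/2 is a root, so (2w − 3) divides it; the quotient is 15w^4 + 53w^3 + 873w^2 + 1255w − 1596.
Then w = −7/3 is a root, giving the factor (3w + 7) and quotient 5w^3 + 6w^2 + 277w − 228.
Continuing, w = 4/5 is a root, giving the factor (5w − 4) and quotient w^2 + 2w + 57.
The quadratic w^2 + 2w + 57 has discriminant −224 < 0 and is irreducible over ℤ.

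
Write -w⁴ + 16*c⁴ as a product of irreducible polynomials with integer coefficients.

Difference of squares twice: with A = 2*c and B = w, A⁴ − B⁴ = (A² − B²)(A² + B²), and A² − B² factors again.

(2*c + w)*(2*c - w)*(4*c² + w²)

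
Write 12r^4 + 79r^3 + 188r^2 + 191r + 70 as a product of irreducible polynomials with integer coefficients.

(3r + 7)(4r + 5)(r + 1)(r + 2)

Trying the rational-root candidates, r = −1 is a root, giving the factor (r + 1) and quotient 12r^3 + 67r^2 + 121r + 70.
Continuing, r = −7/3 is a root, so (3r + 7) is a factor; dividing leaves 4r^2 + 13r + 10.
The remaining quadratic factors as (4r + 5)(r + 2).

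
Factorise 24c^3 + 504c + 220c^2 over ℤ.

4c(2c + 9)(3c + 14)

Pull out the common factor 4c, then factor the remaining trinomial.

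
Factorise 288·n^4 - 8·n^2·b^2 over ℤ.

8·n^2·(6·n - b)·(6·n + b)

Every term has a factor of 8·n^2. Then 36·n^2 - b^2 = (6·n)² − (b)².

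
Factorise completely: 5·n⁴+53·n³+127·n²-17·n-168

By the rational root theorem, n = 1 is a root, giving the factor (n-1) and quotient 5·n³+58·n²+185·n+168.
Then n = -3 is a root, so (n+3) is a factor; dividing leaves 5·n²+43·n+56.
The remaining quadratic factors as (n+7)(5·n+8).

(5·n+8)·(n+3)·(n+7)·(n-1)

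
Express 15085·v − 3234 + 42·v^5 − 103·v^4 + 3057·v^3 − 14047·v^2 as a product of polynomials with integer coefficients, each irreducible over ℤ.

By the rational root theorem, v = 7/6 is a root, so (6·v − 7) divides it; the quotient is 7·v^4 − 9·v^3 + 499·v^2 − 1759·v + 462.
Then v = 3 is a root, so (v − 3) divides it; the quotient is 7·v^3 + 12·v^2 + 535·v − 154.
Continuing, v = 2/7 is a root, so (7·v − 2) is a factor; dividing leaves v^2 + 2·v + 77.
The quadratic v^2 + 2·v + 77 has discriminant −304 < 0 and is irreducible over ℤ.

(6·v − 7)·(7·v − 2)·(v − 3)·(v^2 + 2·v + 77)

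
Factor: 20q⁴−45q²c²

5q²(2q−3c)(2q+3c)

Factor out 5q², leaving 4q²−9c², which is a difference of two squares.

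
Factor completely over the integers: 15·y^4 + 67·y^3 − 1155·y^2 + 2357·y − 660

(3·y − 1)·(5·y − 11)·(y + 12)·(y − 5)

Among the possible rational roots, y = 5 is a root, giving the factor (y − 5) and quotient 15·y^3 + 142·y^2 − 445·y + 132.
Next, y = 1/3 is a root, giving the factor (3·y − 1) and quotient 5·y^2 + 49·y − 132.
The remaining quadratic factors as (5·y − 11)(y + 12).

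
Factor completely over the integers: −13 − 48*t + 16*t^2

Need a pair with product 16·(−13) = −208 and sum −48: that's −52 and 4.
Split the middle term: 16*t^2 − 52*t + 4*t − 13 = 4*t*(4*t − 13) + (4*t − 13).

(4*t + 1)*(4*t − 13)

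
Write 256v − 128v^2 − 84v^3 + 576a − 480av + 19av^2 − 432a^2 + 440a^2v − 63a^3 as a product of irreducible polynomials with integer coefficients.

Group: 9a(−7a^2 + 52av − 48a − 21v^2 − 32v + 64) + 4v(−7a^2 + 52av − 48a − 21v^2 − 32v + 64); both groups contain (−7a^2 + 52av − 48a − 21v^2 − 32v + 64), so (9a + 4v) is a factor with cofactor −7a^2 + 52av − 48a − 21v^2 − 32v + 64.
The cofactor groups again: −7a^2 + 52av − 48a − 21v^2 − 32v + 64 = −7a(a − 7v + 8) + (3v + 8)(a − 7v + 8); both groups contain (a − 7v + 8), giving −(7a − 3v − 8)(a − 7v + 8).

−(7a − 3v − 8)(9a + 4v)(a − 7v + 8)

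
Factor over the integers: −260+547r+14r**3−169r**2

(2r−13)(7r−4)(r−5)

Trying the rational-root candidates, r = 5 is a root, so (r−5) is a factor; dividing leaves 14r**2−99r+52.
The remaining quadratic factors as (2r−13)(7r−4).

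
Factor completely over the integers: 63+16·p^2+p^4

Substitute u = p^2 to get a quadratic in u, then factor.
p^2+7 is irreducible over ℤ (always positive, so no real roots).
p^2+9 is irreducible over ℤ (sum of squares).

(p^2+7)·(p^2+9)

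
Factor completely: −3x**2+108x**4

Every term has a factor of 3x**2. Then 36x**2−1 = (6x)² − (1)².

3x**2(6x+1)(6x−1)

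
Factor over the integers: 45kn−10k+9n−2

(5k+1)(9n−2)

Group as (45kn−10k) + (9n−2) = 5k(9n−2) + (9n−2).
Both groups share the factor (9n−2).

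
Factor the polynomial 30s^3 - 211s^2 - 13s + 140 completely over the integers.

(5s + 4)(6s - 5)(s - 7)

Trying the rational-root candidates, s = -4/5 is a root, so (5s + 4) is a factor; dividing leaves 6s^2 - 47s + 35.
The remaining quadratic factors as (s - 7)(6s - 5).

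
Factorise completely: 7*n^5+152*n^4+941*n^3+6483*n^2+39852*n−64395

(7*n−9)*(n+15)*(n+9)*(n^2−n+53)

Testing divisors of the constant over divisors of the leading coefficient, n = −15 is a root, so (n+15) divides it; the quotient is 7*n^4+47*n^3+236*n^2+2943*n−4293.
Then n = −9 is a root, so (n+9) is a factor; dividing leaves 7*n^3−16*n^2+380*n−477.
Next, n = 9/7 is a root, so (7*n−9) divides it; the quotient is n^2−n+53.
The quadratic n^2−n+53 has discriminant −211 < 0 and is irreducible over ℤ.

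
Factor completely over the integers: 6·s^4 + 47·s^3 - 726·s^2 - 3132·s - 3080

Among the possible rational roots, s = -2 is a root, so (s + 2) is a factor; dividing leaves 6·s^3 + 35·s^2 - 796·s - 1540.
Next, s = 10 is a root, giving the factor (s - 10) and quotient 6·s^2 + 95·s + 154.
The remaining quadratic factors as (s + 14)(6·s + 11).

(6·s + 11)·(s + 14)·(s + 2)·(s - 10)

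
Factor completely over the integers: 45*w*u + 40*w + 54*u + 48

(5*w + 6)*(9*u + 8)

Group as (45*w*u + 40*w) + (54*u + 48) = 5*w*(9*u + 8) + 6*(9*u + 8).
Both groups share the factor (9*u + 8).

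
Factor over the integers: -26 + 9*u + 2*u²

(2*u + 13)*(u - 2)

Need a pair with product 2·(-26) = -52 and sum 9: that's -4 and 13.
Split the middle term: 2*u² - 4*u + 13*u - 26 = 2*u*(u - 2) + 13*(u - 2).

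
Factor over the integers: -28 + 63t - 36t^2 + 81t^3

(9t - 4)(9t^2 + 7)

Group as (81t^3 + 63t) + (-36t^2 - 28) = 9t(9t^2 + 7) - 4(9t^2 + 7).
Both groups share the factor (9t^2 + 7).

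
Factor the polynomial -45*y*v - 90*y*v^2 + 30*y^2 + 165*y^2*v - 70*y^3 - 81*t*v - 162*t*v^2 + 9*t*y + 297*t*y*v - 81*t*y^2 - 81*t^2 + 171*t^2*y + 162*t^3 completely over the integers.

(3*t - 2*y + 3*v)*(6*t + 7*y - 6*v - 3)*(9*t + 5*y)

Group: 9*t*(18*t^2 + 9*t*y - 9*t - 14*y^2 + 33*y*v + 6*y - 18*v^2 - 9*v) + 5*y*(18*t^2 + 9*t*y - 9*t - 14*y^2 + 33*y*v + 6*y - 18*v^2 - 9*v); both groups contain (18*t^2 + 9*t*y - 9*t - 14*y^2 + 33*y*v + 6*y - 18*v^2 - 9*v), so (9*t + 5*y) is a factor with cofactor 18*t^2 + 9*t*y - 9*t - 14*y^2 + 33*y*v + 6*y - 18*v^2 - 9*v.
The cofactor groups again: 18*t^2 + 9*t*y - 9*t - 14*y^2 + 33*y*v + 6*y - 18*v^2 - 9*v = 3*t*(6*t + 7*y - 6*v - 3) + (-2*y + 3*v)*(6*t + 7*y - 6*v - 3); both groups contain (6*t + 7*y - 6*v - 3), giving (3*t - 2*y + 3*v)*(6*t + 7*y - 6*v - 3).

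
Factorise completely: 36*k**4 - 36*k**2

36*k**2*(k + 1)*(k - 1)

Every term has a factor of 36*k**2; factoring it out leaves k**2 - 1.
Recognize a difference of squares with the parts k and 1.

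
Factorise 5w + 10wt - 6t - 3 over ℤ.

Group as (10wt + 5w) + (-6t - 3) = 5w(2t + 1) - 3(2t + 1).
Both groups share the factor (2t + 1).

(2t + 1)(5w - 3)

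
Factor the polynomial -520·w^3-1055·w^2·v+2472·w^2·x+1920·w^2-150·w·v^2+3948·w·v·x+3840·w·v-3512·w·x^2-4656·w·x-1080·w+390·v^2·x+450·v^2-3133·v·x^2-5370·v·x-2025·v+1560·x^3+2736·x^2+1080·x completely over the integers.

-(8·w+15·v-8·x)·(13·w+2·v-15·x-9)·(5·w-13·x-15)

Group: 8·w·(-65·w^2-10·w·v+244·w·x+240·w+26·v·x+30·v-195·x^2-342·x-135) + (15·v-8·x)·(-65·w^2-10·w·v+244·w·x+240·w+26·v·x+30·v-195·x^2-342·x-135); both groups contain (-65·w^2-10·w·v+244·w·x+240·w+26·v·x+30·v-195·x^2-342·x-135), so (8·w+15·v-8·x) is a factor with cofactor -65·w^2-10·w·v+244·w·x+240·w+26·v·x+30·v-195·x^2-342·x-135.
The cofactor groups again: -65·w^2-10·w·v+244·w·x+240·w+26·v·x+30·v-195·x^2-342·x-135 = -5·w·(13·w+2·v-15·x-9) + (13·x+15)·(13·w+2·v-15·x-9); both groups contain (13·w+2·v-15·x-9), giving -(5·w-13·x-15)·(13·w+2·v-15·x-9).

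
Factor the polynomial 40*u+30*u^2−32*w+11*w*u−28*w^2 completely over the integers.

Group: −4*w*(7*w+6*u+8) + 5*u*(7*w+6*u+8); both groups contain (7*w+6*u+8).

−(4*w−5*u)*(7*w+6*u+8)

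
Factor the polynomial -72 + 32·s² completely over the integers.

8·(2·s + 3)·(2·s - 3)

Every term has a factor of 8. Then 4·s² - 9 = (2·s)² − (3)².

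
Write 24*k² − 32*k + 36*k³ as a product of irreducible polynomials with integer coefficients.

4*k*(3*k + 4)*(3*k − 2)

Pull out the common factor 4*k, then factor the remaining trinomial.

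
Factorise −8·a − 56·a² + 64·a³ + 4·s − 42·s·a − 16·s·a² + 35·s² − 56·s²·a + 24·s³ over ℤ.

(s − 2·a)·(3·s − 4·a + 4)·(8·s + 8·a + 1)

Group: s·(24·s² − 8·s·a + 35·s − 32·a² + 28·a + 4) − 2·a·(24·s² − 8·s·a + 35·s − 32·a² + 28·a + 4); both groups contain (24·s² − 8·s·a + 35·s − 32·a² + 28·a + 4), so (s − 2·a) is a factor with cofactor 24·s² − 8·s·a + 35·s − 32·a² + 28·a + 4.
The cofactor groups again: 24·s² − 8·s·a + 35·s − 32·a² + 28·a + 4 = 3·s·(8·s + 8·a + 1) + (−4·a + 4)·(8·s + 8·a + 1); both groups contain (8·s + 8·a + 1), giving (3·s − 4·a + 4)·(8·s + 8·a + 1).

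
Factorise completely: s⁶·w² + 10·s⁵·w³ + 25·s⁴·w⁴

Factor out s⁴·w² first: what remains is s² + 10·s·w + 25·w².
Recognize a perfect-square trinomial with the parts 5·w and s.

s⁴·w²·(s + 5·w)²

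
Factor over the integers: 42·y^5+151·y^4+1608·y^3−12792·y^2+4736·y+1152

(6·y+1)·(7·y−4)·(y−4)·(y^2+8·y+72)

By the rational root theorem, y = 4 is a root, so (y−4) is a factor; dividing leaves 42·y^4+319·y^3+2884·y^2−1256·y−288.
Then y = 4/7 is a root, so (7·y−4) is a factor; dividing leaves 6·y^3+49·y^2+440·y+72.
Next, y = −1/6 is a root, so (6·y+1) divides it; the quotient is y^2+8·y+72.
The quadratic y^2+8·y+72 has discriminant −224 < 0 and is irreducible over ℤ.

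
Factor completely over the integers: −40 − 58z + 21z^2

Need a pair with product 21·(−40) = −840 and sum −58: that's 12 and −70.
Split the middle term: 21z^2 + 12z − 70z − 40 = 3z(7z + 4) − 10(7z + 4).

(3z − 10)(7z + 4)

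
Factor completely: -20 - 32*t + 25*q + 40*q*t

Group as (40*q*t + 25*q) + (-32*t - 20) = 5*q*(8*t + 5) - 4*(8*t + 5).
Both groups share the factor (8*t + 5).

(5*q - 4)*(8*t + 5)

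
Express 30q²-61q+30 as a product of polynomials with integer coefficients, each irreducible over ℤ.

Need a pair with product 30·30 = 900 and sum -61: that's -36 and -25.
Split the middle term: 30q²-36q - 25q+30 = 6q(5q-6) - 5(5q-6).

(5q-6)(6q-5)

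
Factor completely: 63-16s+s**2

(s-7)(s-9)

Two integers with product 63 and sum -16 are -7 and -9.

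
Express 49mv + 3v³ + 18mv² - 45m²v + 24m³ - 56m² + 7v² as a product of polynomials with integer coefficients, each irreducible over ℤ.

(3m - 3v - 7)(8m + v)(m - v)

Group: 3m(8m² - 7mv - v²) + (-3v - 7)(8m² - 7mv - v²); both groups contain (8m² - 7mv - v²), so (3m - 3v - 7) is a factor with cofactor 8m² - 7mv - v².
The cofactor groups again: 8m² - 7mv - v² = 8m(m - v) + v(m - v); both groups contain (m - v), giving (8m + v)(m - v).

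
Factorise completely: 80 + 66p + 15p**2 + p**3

Testing divisors of the constant over divisors of the leading coefficient, p = -8 is a root, so (p + 8) divides it; the quotient is p**2 + 7p + 10.
The remaining quadratic factors as (p + 2)(p + 5).

(p + 2)(p + 5)(p + 8)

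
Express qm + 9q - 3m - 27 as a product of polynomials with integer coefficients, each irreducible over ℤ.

(m + 9)(q - 3)

Group as (qm + 9q) + (-3m - 27) = q(m + 9) - 3(m + 9).
Both groups share the factor (m + 9).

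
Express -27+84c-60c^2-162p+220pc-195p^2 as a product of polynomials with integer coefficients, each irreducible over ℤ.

Group: -15p(13p-6c+3) + (10c-9)(13p-6c+3); both groups contain (13p-6c+3).

-(15p-10c+9)(13p-6c+3)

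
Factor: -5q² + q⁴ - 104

Substitute u = q² to get a quadratic in u, then factor.
q² + 8 is irreducible over ℤ (always positive, so no real roots).
q² - 13 is irreducible over ℤ (13 is not a perfect square).

(q² + 8)(q² - 13)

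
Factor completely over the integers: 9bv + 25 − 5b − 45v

Group as (9bv − 5b) + (−45v + 25) = b(9v − 5) − 5(9v − 5).
Both groups share the factor (9v − 5).

(9v − 5)(b − 5)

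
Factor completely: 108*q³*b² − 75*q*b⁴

Every term has a factor of 3*q*b². Then 36*q² − 25*b² = (6*q)² − (5*b)².

3*b²*q*(6*q − 5*b)*(6*q + 5*b)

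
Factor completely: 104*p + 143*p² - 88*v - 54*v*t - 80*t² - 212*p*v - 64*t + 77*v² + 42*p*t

Group: 13*p*(11*p - 7*v + 10*t + 8) + (-11*v - 8*t)*(11*p - 7*v + 10*t + 8); both groups contain (11*p - 7*v + 10*t + 8).

(11*p - 7*v + 10*t + 8)*(13*p - 11*v - 8*t)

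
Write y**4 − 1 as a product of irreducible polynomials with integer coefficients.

Difference of squares twice: with A = y and B = 1, A⁴ − B⁴ = (A² − B²)(A² + B²), and A² − B² factors again.

(y + 1)*(y − 1)*(y**2 + 1)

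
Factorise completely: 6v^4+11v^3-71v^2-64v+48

(2v-1)(3v+4)(v+4)(v-3)

Among the possible rational roots, v = -4 is a root, giving the factor (v+4) and quotient 6v^3-13v^2-19v+12.
Then v = 1/2 is a root, so (2v-1) is a factor; dividing leaves 3v^2-5v-12.
The remaining quadratic factors as (3v+4)(v-3).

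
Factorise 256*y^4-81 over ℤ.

Difference of squares twice: with A = 4*y and B = 3, A⁴ − B⁴ = (A² − B²)(A² + B²), and A² − B² factors again.

(4*y+3)*(4*y-3)*(16*y^2+9)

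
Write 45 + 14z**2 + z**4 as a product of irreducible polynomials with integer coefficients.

(z**2 + 5)(z**2 + 9)

Substitute u = z**2 to get a quadratic in u, then factor.
z**2 + 5 is irreducible over ℤ (always positive, so no real roots).
z**2 + 9 is irreducible over ℤ (sum of squares).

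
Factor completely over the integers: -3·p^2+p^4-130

Substitute u = p^2 to get a quadratic in u, then factor.
p^2-13 is irreducible over ℤ (13 is not a perfect square).
p^2+10 is irreducible over ℤ (always positive, so no real roots).

(p^2+10)·(p^2-13)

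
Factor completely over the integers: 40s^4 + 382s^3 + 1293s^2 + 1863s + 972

(2s + 3)(4s + 9)(5s + 9)(s + 4)

By the rational root theorem, s = -9/4 is a root, giving the factor (4s + 9) and quotient 10s^3 + 73s^2 + 159s + 108.
Then s = -3/2 is a root, so (2s + 3) divides it; the quotient is 5s^2 + 29s + 36.
The remaining quadratic factors as (s + 4)(5s + 9).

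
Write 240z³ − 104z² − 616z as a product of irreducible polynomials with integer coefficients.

8z(5z + 7)(6z − 11)

Pull out the common factor 8z, then factor the remaining trinomial.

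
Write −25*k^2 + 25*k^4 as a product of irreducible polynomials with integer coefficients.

25*k^2*(k + 1)*(k − 1)

Every term has a factor of 25*k^2; factoring it out leaves k^2 − 1.
Recognize a difference of squares with the parts k and 1.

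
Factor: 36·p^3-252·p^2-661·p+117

(6·p+13)·(6·p-1)·(p-9)

Among the possible rational roots, p = 9 is a root, giving the factor (p-9) and quotient 36·p^2+72·p-13.
The remaining quadratic factors as (6·p-1)(6·p+13).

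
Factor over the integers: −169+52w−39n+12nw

Group as (12nw−39n) + (52w−169) = 3n(4w−13) + 13(4w−13).
Both groups share the factor (4w−13).

(3n+13)(4w−13)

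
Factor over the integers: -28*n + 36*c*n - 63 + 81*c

(4*n + 9)*(9*c - 7)

Group as (36*c*n + 81*c) + (-28*n - 63) = 9*c*(4*n + 9) - 7*(4*n + 9).
Both groups share the factor (4*n + 9).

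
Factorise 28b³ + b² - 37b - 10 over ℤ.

(4b - 5)(7b + 2)(b + 1)

Among the possible rational roots, b = 5/4 is a root, giving the factor (4b - 5) and quotient 7b² + 9b + 2.
The remaining quadratic factors as (b + 1)(7b + 2).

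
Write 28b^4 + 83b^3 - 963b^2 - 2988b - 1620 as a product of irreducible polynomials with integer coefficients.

(4b + 9)(7b + 5)(b + 6)(b - 6)

By the rational root theorem, b = -6 is a root, so (b + 6) divides it; the quotient is 28b^3 - 85b^2 - 453b - 270.
Next, b = -5/7 is a root, so (7b + 5) is a factor; dividing leaves 4b^2 - 15b - 54.
The remaining quadratic factors as (b - 6)(4b + 9).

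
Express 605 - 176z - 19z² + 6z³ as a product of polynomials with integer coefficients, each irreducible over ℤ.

By the rational root theorem, z = -11/2 is a root, giving the factor (2z + 11) and quotient 3z² - 26z + 55.
The remaining quadratic factors as (3z - 11)(z - 5).

(2z + 11)(3z - 11)(z - 5)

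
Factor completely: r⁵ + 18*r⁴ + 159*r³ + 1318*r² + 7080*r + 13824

Trying the rational-root candidates, r = −9 is a root, so (r + 9) divides it; the quotient is r⁴ + 9*r³ + 78*r² + 616*r + 1536.
Next, r = −6 is a root, giving the factor (r + 6) and quotient r³ + 3*r² + 60*r + 256.
Next, r = −4 is a root, so (r + 4) divides it; the quotient is r² − r + 64.
The quadratic r² − r + 64 has discriminant −255 < 0 and is irreducible over ℤ.

(r + 4)*(r + 6)*(r + 9)*(r² − r + 64)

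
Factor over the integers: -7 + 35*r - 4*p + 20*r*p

Group as (20*r*p + 35*r) + (-4*p - 7) = 5*r*(4*p + 7) - (4*p + 7).
Both groups share the factor (4*p + 7).

(4*p + 7)*(5*r - 1)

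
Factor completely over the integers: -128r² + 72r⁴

Every term has a factor of 8r². Then 9r² - 16 = (3r)² − (4)².

8r²(3r + 4)(3r - 4)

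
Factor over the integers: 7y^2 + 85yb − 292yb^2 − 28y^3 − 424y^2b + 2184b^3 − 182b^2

Group: 4y(−7y^2 − 85yb + 182b^2) + (12b − 1)(−7y^2 − 85yb + 182b^2); both groups contain (−7y^2 − 85yb + 182b^2), so (4y + 12b − 1) is a factor with cofactor −7y^2 − 85yb + 182b^2.
The cofactor groups again: −7y^2 − 85yb + 182b^2 = −y(7y − 13b) − 14b(7y − 13b); both groups contain (7y − 13b), giving −(y + 14b)(7y − 13b).

−(7y − 13b)(4y + 12b − 1)(y + 14b)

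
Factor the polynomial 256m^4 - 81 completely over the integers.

(4m + 3)(4m - 3)(16m^2 + 9)

Write as (16m^2)² − (9)², then factor 16m^2 - 9 once more.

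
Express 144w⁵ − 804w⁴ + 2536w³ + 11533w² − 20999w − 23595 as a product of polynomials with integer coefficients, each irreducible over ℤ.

By the rational root theorem, w = −5/6 is a root, so (6w + 5) is a factor; dividing leaves 24w⁴ − 154w³ + 551w² + 1463w − 4719.
Then w = −11/4 is a root, so (4w + 11) is a factor; dividing leaves 6w³ − 55w² + 289w − 429.
Next, w = 13/6 is a root, so (6w − 13) is a factor; dividing leaves w² − 7w + 33.
The quadratic w² − 7w + 33 has discriminant −83 < 0 and is irreducible over ℤ.

(4w + 11)(6w + 5)(6w − 13)(w² − 7w + 33)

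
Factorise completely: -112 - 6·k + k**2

Two integers with product -112 and sum -6 are 8 and -14.

(k + 8)·(k - 14)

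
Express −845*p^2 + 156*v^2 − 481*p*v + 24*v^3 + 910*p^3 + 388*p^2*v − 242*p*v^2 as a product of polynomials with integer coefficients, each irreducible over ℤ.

(13*p − 3*v)*(14*p − 2*v − 13)*(5*p + 4*v)

Group: 14*p*(65*p^2 + 37*p*v − 12*v^2) + (−2*v − 13)*(65*p^2 + 37*p*v − 12*v^2); both groups contain (65*p^2 + 37*p*v − 12*v^2), so (14*p − 2*v − 13) is a factor with cofactor 65*p^2 + 37*p*v − 12*v^2.
The cofactor groups again: 65*p^2 + 37*p*v − 12*v^2 = 13*p*(5*p + 4*v) − 3*v*(5*p + 4*v); both groups contain (5*p + 4*v), giving (13*p − 3*v)*(5*p + 4*v).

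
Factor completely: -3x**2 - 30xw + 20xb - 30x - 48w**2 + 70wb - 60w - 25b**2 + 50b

Group: -3x(x + 8w - 5b + 10) + (-6w + 5b)(x + 8w - 5b + 10); both groups contain (x + 8w - 5b + 10).

-(3x + 6w - 5b)(x + 8w - 5b + 10)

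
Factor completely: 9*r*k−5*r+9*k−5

(9*k−5)*(r+1)

Group as (9*r*k−5*r) + (9*k−5) = r*(9*k−5) + (9*k−5).
Both groups share the factor (9*k−5).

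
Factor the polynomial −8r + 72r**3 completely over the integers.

Pull out the common factor 8r; 9r**2 − 1 is a difference of squares.

8r(3r + 1)(3r − 1)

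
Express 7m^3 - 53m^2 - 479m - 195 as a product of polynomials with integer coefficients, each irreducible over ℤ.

(7m + 3)(m + 5)(m - 13)

Among the possible rational roots, m = -3/7 is a root, so (7m + 3) is a factor; dividing leaves m^2 - 8m - 65.
The remaining quadratic factors as (m + 5)(m - 13).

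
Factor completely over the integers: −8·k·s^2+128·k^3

Every term has a factor of 8·k. Then 16·k^2−s^2 = (4·k)² − (s)².

8·k·(4·k+s)·(4·k−s)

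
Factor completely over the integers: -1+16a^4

(2a)⁴ − (1)⁴ = ((2a)² − (1)²)((2a)² + (1)²); the first factor splits again, the second (4a^2+1) is irreducible.

(2a+1)(2a-1)(4a^2+1)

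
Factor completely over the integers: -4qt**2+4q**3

4q(q+t)(q-t)

Pull out the common factor 4q; q**2-t**2 is a difference of squares.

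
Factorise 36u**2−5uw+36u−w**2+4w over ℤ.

(4u−w+4)(9u+w)

Group: 4u(9u+w) + (−w+4)(9u+w); both groups contain (9u+w).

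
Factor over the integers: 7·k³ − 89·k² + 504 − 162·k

(7·k − 12)·(k + 3)·(k − 14)

By the rational root theorem, k = −3 is a root, so (k + 3) divides it; the quotient is 7·k² − 110·k + 168.
The remaining quadratic factors as (7·k − 12)(k − 14).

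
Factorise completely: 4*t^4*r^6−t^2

Every term has a factor of t^2; factoring it out leaves 4*t^2*r^6−1.
Recognize a difference of squares with the parts 2*t*r^3 and 1.

t^2*(2*t*r^3+1)*(2*t*r^3−1)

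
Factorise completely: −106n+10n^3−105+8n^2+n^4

(n+1)(n+5)(n+7)(n−3)

Testing divisors of the constant over divisors of the leading coefficient, n = −5 is a root, giving the factor (n+5) and quotient n^3+5n^2−17n−21.
Then n = 3 is a root, so (n−3) divides it; the quotient is n^2+8n+7.
The remaining quadratic factors as (n+1)(n+7).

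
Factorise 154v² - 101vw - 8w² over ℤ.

Group: 14v(11v - 8w) + w(11v - 8w); both groups contain (11v - 8w).

(11v - 8w)(14v + w)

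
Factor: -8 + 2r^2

2(r + 2)(r - 2)

Every term has a factor of 2. Then r^2 - 4 = (r)² − (2)².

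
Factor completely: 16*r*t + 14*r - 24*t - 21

Group as (16*r*t + 14*r) + (-24*t - 21) = 2*r*(8*t + 7) - 3*(8*t + 7).
Both groups share the factor (8*t + 7).

(2*r - 3)*(8*t + 7)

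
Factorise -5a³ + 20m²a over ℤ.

5a(2m - a)(2m + a)

Pull out the common factor 5a; 4m² - a² is a difference of squares.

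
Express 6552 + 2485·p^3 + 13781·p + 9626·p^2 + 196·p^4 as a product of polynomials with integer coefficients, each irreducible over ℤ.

Among the possible rational roots, p = −7 is a root, giving the factor (p + 7) and quotient 196·p^3 + 1113·p^2 + 1835·p + 936.
Continuing, p = −9/7 is a root, so (7·p + 9) is a factor; dividing leaves 28·p^2 + 123·p + 104.
The remaining quadratic factors as (4·p + 13)(7·p + 8).

(4·p + 13)·(7·p + 8)·(7·p + 9)·(p + 7)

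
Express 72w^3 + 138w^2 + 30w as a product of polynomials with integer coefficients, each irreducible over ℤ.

Pull out the common factor 6w, then factor the remaining trinomial.

6w(3w + 5)(4w + 1)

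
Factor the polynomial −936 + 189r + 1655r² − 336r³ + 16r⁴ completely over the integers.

Testing divisors of the constant over divisors of the leading coefficient, r = 8 is a root, so (r − 8) divides it; the quotient is 16r³ − 208r² − 9r + 117.
Next, r = −3/4 is a root, so (4r + 3) is a factor; dividing leaves 4r² − 55r + 39.
The remaining quadratic factors as (r − 13)(4r − 3).

(4r + 3)(4r − 3)(r − 13)(r − 8)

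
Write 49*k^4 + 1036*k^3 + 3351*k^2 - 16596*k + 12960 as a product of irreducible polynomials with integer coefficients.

(7*k - 12)*(7*k - 8)*(k + 15)*(k + 9)

Testing divisors of the constant over divisors of the leading coefficient, k = -15 is a root, so (k + 15) divides it; the quotient is 49*k^3 + 301*k^2 - 1164*k + 864.
Next, k = 8/7 is a root, giving the factor (7*k - 8) and quotient 7*k^2 + 51*k - 108.
The remaining quadratic factors as (7*k - 12)(k + 9).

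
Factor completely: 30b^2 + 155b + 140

Pull out the common factor 5, then factor the remaining trinomial.

5(6b + 7)(b + 4)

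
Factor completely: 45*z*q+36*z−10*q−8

(5*q+4)*(9*z−2)

Group as (45*z*q+36*z) + (−10*q−8) = 9*z*(5*q+4) − 2*(5*q+4).
Both groups share the factor (5*q+4).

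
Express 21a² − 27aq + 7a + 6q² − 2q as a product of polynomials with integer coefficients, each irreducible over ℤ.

(3a − 3q + 1)(7a − 2q)

Group: 7a(3a − 3q + 1) − 2q(3a − 3q + 1); both groups contain (3a − 3q + 1).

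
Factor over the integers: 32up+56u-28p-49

Group as (32up+56u) + (-28p-49) = 8u(4p+7) - 7(4p+7).
Both groups share the factor (4p+7).

(4p+7)(8u-7)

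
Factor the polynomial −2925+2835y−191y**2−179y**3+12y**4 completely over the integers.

Trying the rational-root candidates, y = 15 is a root, giving the factor (y−15) and quotient 12y**3+y**2−176y+195.
Next, y = −13/3 is a root, giving the factor (3y+13) and quotient 4y**2−17y+15.
The remaining quadratic factors as (4y−5)(y−3).

(3y+13)(4y−5)(y−15)(y−3)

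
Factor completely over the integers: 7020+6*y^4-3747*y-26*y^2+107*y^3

Among the possible rational roots, y = -15 is a root, so (y+15) divides it; the quotient is 6*y^3+17*y^2-281*y+468.
Continuing, y = 13/6 is a root, giving the factor (6*y-13) and quotient y^2+5*y-36.
The remaining quadratic factors as (y-4)(y+9).

(6*y-13)*(y+15)*(y+9)*(y-4)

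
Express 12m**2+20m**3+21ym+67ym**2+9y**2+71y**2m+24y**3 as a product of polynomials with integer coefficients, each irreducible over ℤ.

Group: y(24y**2+47ym+9y+20m**2+12m) + m(24y**2+47ym+9y+20m**2+12m); both groups contain (24y**2+47ym+9y+20m**2+12m), so (y+m) is a factor with cofactor 24y**2+47ym+9y+20m**2+12m.
The cofactor groups again: 24y**2+47ym+9y+20m**2+12m = 3y(8y+5m+3) + 4m(8y+5m+3); both groups contain (8y+5m+3), giving (3y+4m)(8y+5m+3).

(3y+4m)(8y+5m+3)(y+m)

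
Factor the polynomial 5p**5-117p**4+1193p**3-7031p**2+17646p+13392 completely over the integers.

(5p+3)(p-8)(p-9)(p**2-7p+62)

Among the possible rational roots, p = -3/5 is a root, so (5p+3) is a factor; dividing leaves p**4-24p**3+253p**2-1558p+4464.
Then p = 9 is a root, so (p-9) is a factor; dividing leaves p**3-15p**2+118p-496.
Next, p = 8 is a root, so (p-8) divides it; the quotient is p**2-7p+62.
The quadratic p**2-7p+62 has discriminant -199 < 0 and is irreducible over ℤ.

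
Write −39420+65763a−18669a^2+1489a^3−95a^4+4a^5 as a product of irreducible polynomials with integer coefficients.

Testing divisors of the constant over divisors of the leading coefficient, a = 4 is a root, giving the factor (a−4) and quotient 4a^4−79a^3+1173a^2−13977a+9855.
Next, a = 15 is a root, so (a−15) is a factor; dividing leaves 4a^3−19a^2+888a−657.
Continuing, a = 3/4 is a root, giving the factor (4a−3) and quotient a^2−4a+219.
The quadratic a^2−4a+219 has discriminant −860 < 0 and is irreducible over ℤ.

(4a−3)(a−15)(a−4)(a^2−4a+219)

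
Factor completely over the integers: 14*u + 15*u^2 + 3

Need a pair with product 15·3 = 45 and sum 14: that's 9 and 5.
Split the middle term: 15*u^2 + 9*u + 5*u + 3 = 3*u*(5*u + 3) + (5*u + 3).

(3*u + 1)*(5*u + 3)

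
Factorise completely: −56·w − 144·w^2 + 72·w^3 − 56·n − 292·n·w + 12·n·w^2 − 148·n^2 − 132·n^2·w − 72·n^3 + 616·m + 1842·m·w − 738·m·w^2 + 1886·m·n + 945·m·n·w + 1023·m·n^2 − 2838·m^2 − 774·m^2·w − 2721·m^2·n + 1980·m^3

(11·m − n − w)·(12·m − 9·n + 6·w − 14)·(15·m − 8·n − 12·w − 4)

Group: 11·m·(180·m^2 − 231·m·n − 54·m·w − 258·m + 72·n^2 + 60·n·w + 148·n − 72·w^2 + 144·w + 56) + (−n − w)·(180·m^2 − 231·m·n − 54·m·w − 258·m + 72·n^2 + 60·n·w + 148·n − 72·w^2 + 144·w + 56); both groups contain (180·m^2 − 231·m·n − 54·m·w − 258·m + 72·n^2 + 60·n·w + 148·n − 72·w^2 + 144·w + 56), so (11·m − n − w) is a factor with cofactor 180·m^2 − 231·m·n − 54·m·w − 258·m + 72·n^2 + 60·n·w + 148·n − 72·w^2 + 144·w + 56.
The cofactor groups again: 180·m^2 − 231·m·n − 54·m·w − 258·m + 72·n^2 + 60·n·w + 148·n − 72·w^2 + 144·w + 56 = 12·m·(15·m − 8·n − 12·w − 4) + (−9·n + 6·w − 14)·(15·m − 8·n − 12·w − 4); both groups contain (15·m − 8·n − 12·w − 4), giving (12·m − 9·n + 6·w − 14)·(15·m − 8·n − 12·w − 4).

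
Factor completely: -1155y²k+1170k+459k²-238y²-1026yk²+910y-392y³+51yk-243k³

-(8y+3k-10)(7y+9k)(7y+9k+13)

Group: 7y(-56y²-93yk-34y-27k²+51k+130) + 9k(-56y²-93yk-34y-27k²+51k+130); both groups contain (-56y²-93yk-34y-27k²+51k+130), so (7y+9k) is a factor with cofactor -56y²-93yk-34y-27k²+51k+130.
The cofactor groups again: -56y²-93yk-34y-27k²+51k+130 = -8y(7y+9k+13) + (-3k+10)(7y+9k+13); both groups contain (7y+9k+13), giving -(8y+3k-10)(7y+9k+13).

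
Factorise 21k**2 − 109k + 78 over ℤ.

Need a pair with product 21·78 = 1638 and sum −109: that's −18 and −91.
Split the middle term: 21k**2 − 18k − 91k + 78 = 3k(7k − 6) − 13(7k − 6).

(3k − 13)(7k − 6)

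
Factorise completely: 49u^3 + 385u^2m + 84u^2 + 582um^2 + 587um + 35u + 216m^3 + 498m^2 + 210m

(7u + 4m + 7)(u + 6m)(7u + 9m + 5)

Group: 7u(7u^2 + 46um + 7u + 24m^2 + 42m) + (9m + 5)(7u^2 + 46um + 7u + 24m^2 + 42m); both groups contain (7u^2 + 46um + 7u + 24m^2 + 42m), so (7u + 9m + 5) is a factor with cofactor 7u^2 + 46um + 7u + 24m^2 + 42m.
The cofactor groups again: 7u^2 + 46um + 7u + 24m^2 + 42m = 7u(u + 6m) + (4m + 7)(u + 6m); both groups contain (u + 6m), giving (7u + 4m + 7)(u + 6m).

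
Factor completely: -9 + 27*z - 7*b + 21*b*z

Group as (21*b*z - 7*b) + (27*z - 9) = 7*b*(3*z - 1) + 9*(3*z - 1).
Both groups share the factor (3*z - 1).

(3*z - 1)*(7*b + 9)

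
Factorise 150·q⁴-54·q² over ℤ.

Factor out 6·q², leaving 25·q²-9, which is a difference of two squares.

6·q²·(5·q+3)·(5·q-3)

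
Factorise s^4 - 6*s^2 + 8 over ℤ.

Substitute u = s^2 to get a quadratic in u, then factor.
s^2 - 4 is a difference of squares.
s^2 - 2 is irreducible over ℤ (2 is not a perfect square).

(s + 2)*(s - 2)*(s^2 - 2)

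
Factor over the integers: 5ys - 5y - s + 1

(5y - 1)(s - 1)

Group as (5ys - 5y) + (-s + 1) = 5y(s - 1) - (s - 1).
Both groups share the factor (s - 1).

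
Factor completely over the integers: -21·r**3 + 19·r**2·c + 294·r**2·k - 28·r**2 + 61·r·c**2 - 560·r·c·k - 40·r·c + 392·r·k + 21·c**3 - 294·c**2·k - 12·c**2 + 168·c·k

-(3·r - 7·c + 4)·(7·r + 3·c)·(r + c - 14·k)

Group: 3·r·(-7·r**2 - 10·r·c + 98·r·k - 3·c**2 + 42·c·k) + (-7·c + 4)·(-7·r**2 - 10·r·c + 98·r·k - 3·c**2 + 42·c·k); both groups contain (-7·r**2 - 10·r·c + 98·r·k - 3·c**2 + 42·c·k), so (3·r - 7·c + 4) is a factor with cofactor -7·r**2 - 10·r·c + 98·r·k - 3·c**2 + 42·c·k.
The cofactor groups again: -7·r**2 - 10·r·c + 98·r·k - 3·c**2 + 42·c·k = -r·(7·r + 3·c) + (-c + 14·k)·(7·r + 3·c); both groups contain (7·r + 3·c), giving -(r + c - 14·k)·(7·r + 3·c).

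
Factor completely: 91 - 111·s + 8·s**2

(8·s - 7)·(s - 13)

Need a pair with product 8·91 = 728 and sum -111: that's -104 and -7.
Split the middle term: 8·s**2 - 104·s - 7·s + 91 = 8·s·(s - 13) - 7·(s - 13).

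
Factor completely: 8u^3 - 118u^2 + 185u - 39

(2u - 3)(4u - 1)(u - 13)

Among the possible rational roots, u = 13 is a root, giving the factor (u - 13) and quotient 8u^2 - 14u + 3.
The remaining quadratic factors as (4u - 1)(2u - 3).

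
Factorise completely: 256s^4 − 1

Difference of squares twice: with A = 4s and B = 1, A⁴ − B⁴ = (A² − B²)(A² + B²), and A² − B² factors again.

(4s + 1)(4s − 1)(16s^2 + 1)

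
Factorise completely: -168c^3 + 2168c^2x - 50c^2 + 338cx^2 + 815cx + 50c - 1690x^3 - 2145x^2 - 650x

-(12c - 10x - 5)(14c + 13x + 10)(c - 13x)

Group: c(-168c^2 - 16cx - 50c + 130x^2 + 165x + 50) - 13x(-168c^2 - 16cx - 50c + 130x^2 + 165x + 50); both groups contain (-168c^2 - 16cx - 50c + 130x^2 + 165x + 50), so (c - 13x) is a factor with cofactor -168c^2 - 16cx - 50c + 130x^2 + 165x + 50.
The cofactor groups again: -168c^2 - 16cx - 50c + 130x^2 + 165x + 50 = -14c(12c - 10x - 5) + (-13x - 10)(12c - 10x - 5); both groups contain (12c - 10x - 5), giving -(14c + 13x + 10)(12c - 10x - 5).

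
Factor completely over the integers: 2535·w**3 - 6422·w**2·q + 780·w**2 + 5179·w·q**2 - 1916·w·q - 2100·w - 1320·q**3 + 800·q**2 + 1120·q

(13·w - 11·q + 14)·(13·w - 15·q - 10)·(15·w - 8·q)

Group: 13·w·(195·w**2 - 269·w·q + 210·w + 88·q**2 - 112·q) + (-15·q - 10)·(195·w**2 - 269·w·q + 210·w + 88·q**2 - 112·q); both groups contain (195·w**2 - 269·w·q + 210·w + 88·q**2 - 112·q), so (13·w - 15·q - 10) is a factor with cofactor 195·w**2 - 269·w·q + 210·w + 88·q**2 - 112·q.
The cofactor groups again: 195·w**2 - 269·w·q + 210·w + 88·q**2 - 112·q = 15·w·(13·w - 11·q + 14) - 8·q·(13·w - 11·q + 14); both groups contain (13·w - 11·q + 14), giving (15·w - 8·q)·(13·w - 11·q + 14).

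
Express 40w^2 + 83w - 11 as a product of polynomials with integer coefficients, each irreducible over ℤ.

(5w + 11)(8w - 1)

Need a pair with product 40·(-11) = -440 and sum 83: that's -5 and 88.
Split the middle term: 40w^2 - 5w + 88w - 11 = 5w(8w - 1) + 11(8w - 1).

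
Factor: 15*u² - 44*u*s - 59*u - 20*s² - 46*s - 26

Group: 5*u*(3*u - 10*s - 13) + (2*s + 2)*(3*u - 10*s - 13); both groups contain (3*u - 10*s - 13).

(3*u - 10*s - 13)*(5*u + 2*s + 2)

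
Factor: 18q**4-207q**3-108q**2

9q**2(2q+1)(q-12)

Pull out the common factor 9q**2, then factor the remaining trinomial.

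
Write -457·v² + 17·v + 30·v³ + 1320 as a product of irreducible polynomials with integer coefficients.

Among the possible rational roots, v = 11/6 is a root, giving the factor (6·v - 11) and quotient 5·v² - 67·v - 120.
The remaining quadratic factors as (v - 15)(5·v + 8).

(5·v + 8)·(6·v - 11)·(v - 15)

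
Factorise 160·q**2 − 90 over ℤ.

Factor out 10, leaving 16·q**2 − 9, which is a difference of two squares.

10·(4·q + 3)·(4·q − 3)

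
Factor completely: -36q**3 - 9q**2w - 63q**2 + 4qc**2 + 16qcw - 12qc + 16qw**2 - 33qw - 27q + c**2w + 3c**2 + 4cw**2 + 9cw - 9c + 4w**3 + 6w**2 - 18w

-(3q - c - 2w + 3)(4q + w + 3)(3q + c + 2w)

Group: 3q(-12q**2 + 4qc + 5qw - 21q + cw + 3c + 2w**2 + 3w - 9) + (c + 2w)(-12q**2 + 4qc + 5qw - 21q + cw + 3c + 2w**2 + 3w - 9); both groups contain (-12q**2 + 4qc + 5qw - 21q + cw + 3c + 2w**2 + 3w - 9), so (3q + c + 2w) is a factor with cofactor -12q**2 + 4qc + 5qw - 21q + cw + 3c + 2w**2 + 3w - 9.
The cofactor groups again: -12q**2 + 4qc + 5qw - 21q + cw + 3c + 2w**2 + 3w - 9 = -3q(4q + w + 3) + (c + 2w - 3)(4q + w + 3); both groups contain (4q + w + 3), giving -(3q - c - 2w + 3)(4q + w + 3).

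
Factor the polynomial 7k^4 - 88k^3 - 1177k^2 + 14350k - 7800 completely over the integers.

(7k - 4)(k + 13)(k - 10)(k - 15)

Among the possible rational roots, k = 10 is a root, so (k - 10) is a factor; dividing leaves 7k^3 - 18k^2 - 1357k + 780.
Next, k = -13 is a root, so (k + 13) is a factor; dividing leaves 7k^2 - 109k + 60.
The remaining quadratic factors as (7k - 4)(k - 15).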